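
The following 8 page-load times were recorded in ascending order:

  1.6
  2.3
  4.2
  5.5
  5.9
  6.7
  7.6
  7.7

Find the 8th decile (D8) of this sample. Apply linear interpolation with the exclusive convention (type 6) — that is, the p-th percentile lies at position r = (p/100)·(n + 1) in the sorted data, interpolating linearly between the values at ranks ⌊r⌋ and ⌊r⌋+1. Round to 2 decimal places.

7.62

n = 8.
r = (80/100)·(8 + 1) = 7.2.
Rank 7 is 7.6 and rank 8 is 7.7.
Interpolate: 7.6 + 0.2·(7.7 − 7.6) = 7.6 + 0.2·0.1 = 7.62.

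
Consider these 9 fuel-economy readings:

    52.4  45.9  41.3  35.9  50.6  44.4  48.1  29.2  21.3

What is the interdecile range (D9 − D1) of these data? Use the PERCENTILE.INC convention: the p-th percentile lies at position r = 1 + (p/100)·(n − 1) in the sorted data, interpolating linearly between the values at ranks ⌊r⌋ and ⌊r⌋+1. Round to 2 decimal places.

23.34

Sorted: 21.3, 29.2, 35.9, 41.3, 44.4, 45.9, 48.1, 50.6, 52.4.
n = 9.
P10: r = 1.8; ranks 1–2 are 21.3, 29.2; interpolating gives 27.62.
P90: r = 8.2; ranks 8–9 are 50.6, 52.4; interpolating gives 50.96.
Difference: 50.96 − 27.62 = 23.34.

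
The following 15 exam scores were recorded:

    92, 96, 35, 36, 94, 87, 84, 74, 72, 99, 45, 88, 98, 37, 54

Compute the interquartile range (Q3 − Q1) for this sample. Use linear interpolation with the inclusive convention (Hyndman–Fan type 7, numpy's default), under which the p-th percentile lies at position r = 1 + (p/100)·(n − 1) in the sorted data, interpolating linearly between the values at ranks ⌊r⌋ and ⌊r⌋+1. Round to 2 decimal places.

Sorted: 35, 36, 37, 45, 54, 72, 74, 84, 87, 88, 92, 94, 96, 98, 99.
n = 15.
P25: r = 4.5; ranks 4–5 are 45, 54; interpolating gives 49.5.
P75: r = 11.5; ranks 11–12 are 92, 94; interpolating gives 93.
Difference: 93 − 49.5 = 43.5.

43.50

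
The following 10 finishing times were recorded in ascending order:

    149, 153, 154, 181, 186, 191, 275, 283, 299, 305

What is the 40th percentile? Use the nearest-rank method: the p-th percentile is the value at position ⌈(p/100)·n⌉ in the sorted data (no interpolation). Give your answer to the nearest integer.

n = 10.
Position = ⌈40/100 · 10⌉ = ⌈4⌉ = 4.
The value at rank 4 is 181.

181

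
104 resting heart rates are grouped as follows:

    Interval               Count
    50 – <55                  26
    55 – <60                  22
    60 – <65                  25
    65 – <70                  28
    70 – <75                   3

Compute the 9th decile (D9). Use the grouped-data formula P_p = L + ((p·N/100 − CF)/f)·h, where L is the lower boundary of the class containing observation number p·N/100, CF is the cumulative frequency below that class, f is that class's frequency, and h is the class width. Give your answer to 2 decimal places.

68.68

N = 104; target position k = 90/100 · 104 = 93.6.
Cumulative frequencies: 26, 48, 73, 101, 104.
Observation 93.6 falls in the class 65 – <70.
L = 65, CF = 73, f = 28, h = 5.
P90 = 65 + ((93.6 − 73)/28)·5 = 65 + 3.67857 = 68.6786.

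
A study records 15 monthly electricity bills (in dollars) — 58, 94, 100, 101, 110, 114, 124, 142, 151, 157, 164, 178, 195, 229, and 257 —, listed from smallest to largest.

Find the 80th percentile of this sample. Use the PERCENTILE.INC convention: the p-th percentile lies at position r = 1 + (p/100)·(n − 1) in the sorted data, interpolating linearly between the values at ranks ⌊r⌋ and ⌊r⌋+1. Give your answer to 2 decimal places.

181.40

n = 15.
r = 1 + (80/100)·(15 − 1) = 1 + 11.2 = 12.2.
Rank 12 is 178 and rank 13 is 195.
Interpolate: 178 + 0.2·(195 − 178) = 178 + 0.2·17 = 181.4.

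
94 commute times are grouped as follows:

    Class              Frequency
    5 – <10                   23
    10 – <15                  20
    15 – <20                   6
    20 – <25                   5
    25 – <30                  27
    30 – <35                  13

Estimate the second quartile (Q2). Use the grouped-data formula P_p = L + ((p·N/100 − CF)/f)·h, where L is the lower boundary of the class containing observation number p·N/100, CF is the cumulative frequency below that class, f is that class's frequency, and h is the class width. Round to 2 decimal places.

N = 94; target position k = 50/100 · 94 = 47.
Cumulative frequencies: 23, 43, 49, 54, 81, 94.
Observation 47 falls in the class 15 – <20.
L = 15, CF = 43, f = 6, h = 5.
P50 = 15 + ((47 − 43)/6)·5 = 15 + 3.33333 = 18.3333.

18.33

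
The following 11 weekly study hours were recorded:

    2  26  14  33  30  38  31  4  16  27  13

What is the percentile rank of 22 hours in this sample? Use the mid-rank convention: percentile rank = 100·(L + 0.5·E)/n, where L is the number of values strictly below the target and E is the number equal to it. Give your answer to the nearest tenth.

45.5

Sorted: 2, 4, 13, 14, 16, 26, 27, 30, 31, 33, 38.
Count below 22: L = 5; count equal: E = 0; n = 11.
Percentile rank = 100·(5 + 0.5·0)/11 = 100·5/11 = 45.45.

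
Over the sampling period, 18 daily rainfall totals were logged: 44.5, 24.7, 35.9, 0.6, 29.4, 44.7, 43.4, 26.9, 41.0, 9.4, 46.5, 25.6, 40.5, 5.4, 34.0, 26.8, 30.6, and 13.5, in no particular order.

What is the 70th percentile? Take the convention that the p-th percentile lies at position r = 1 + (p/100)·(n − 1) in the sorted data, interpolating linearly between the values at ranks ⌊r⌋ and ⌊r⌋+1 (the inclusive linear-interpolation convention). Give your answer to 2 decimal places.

Sorted: 0.6, 5.4, 9.4, 13.5, 24.7, 25.6, 26.8, 26.9, 29.4, 30.6, 34.0, 35.9, 40.5, 41.0, 43.4, 44.5, 44.7, 46.5.
n = 18.
r = 1 + (70/100)·(18 − 1) = 1 + 11.9 = 12.9.
Rank 12 is 35.9 and rank 13 is 40.5.
Interpolate: 35.9 + 0.9·(40.5 − 35.9) = 35.9 + 0.9·4.6 = 40.04.

40.04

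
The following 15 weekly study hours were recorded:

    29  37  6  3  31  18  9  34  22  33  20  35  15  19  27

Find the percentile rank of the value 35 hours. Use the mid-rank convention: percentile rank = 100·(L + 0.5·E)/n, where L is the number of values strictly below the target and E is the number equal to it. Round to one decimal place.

Sorted: 3, 6, 9, 15, 18, 19, 20, 22, 27, 29, 31, 33, 34, 35, 37.
Count below 35: L = 13; count equal: E = 1; n = 15.
Percentile rank = 100·(13 + 0.5·1)/15 = 100·13.5/15 = 90.

90.0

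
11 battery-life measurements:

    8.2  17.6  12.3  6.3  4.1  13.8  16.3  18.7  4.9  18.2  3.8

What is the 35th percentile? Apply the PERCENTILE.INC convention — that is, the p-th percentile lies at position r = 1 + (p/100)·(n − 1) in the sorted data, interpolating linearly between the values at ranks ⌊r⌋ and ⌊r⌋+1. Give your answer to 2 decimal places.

Sorted: 3.8, 4.1, 4.9, 6.3, 8.2, 12.3, 13.8, 16.3, 17.6, 18.2, 18.7.
n = 11.
r = 1 + (35/100)·(11 − 1) = 1 + 3.5 = 4.5.
Rank 4 is 6.3 and rank 5 is 8.2.
Interpolate: 6.3 + 0.5·(8.2 − 6.3) = 6.3 + 0.5·1.9 = 7.25.

7.25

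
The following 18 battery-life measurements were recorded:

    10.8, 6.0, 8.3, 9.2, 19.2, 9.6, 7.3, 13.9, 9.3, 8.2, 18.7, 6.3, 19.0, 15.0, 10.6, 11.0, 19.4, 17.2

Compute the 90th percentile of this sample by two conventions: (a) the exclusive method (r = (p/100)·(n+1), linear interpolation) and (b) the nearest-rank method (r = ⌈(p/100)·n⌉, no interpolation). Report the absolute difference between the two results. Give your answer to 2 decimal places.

Sorted: 6.0, 6.3, 7.3, 8.2, 8.3, 9.2, 9.3, 9.6, 10.6, 10.8, 11.0, 13.9, 15.0, 17.2, 18.7, 19.0, 19.2, 19.4.
n = 18.
(a) r = 17.1; between ranks 17 (19.2) and 18 (19.4): 19.22.
(b) the nearest-rank method: rank 17 → 19.2.
|19.22 − 19.2| = 0.02.

0.02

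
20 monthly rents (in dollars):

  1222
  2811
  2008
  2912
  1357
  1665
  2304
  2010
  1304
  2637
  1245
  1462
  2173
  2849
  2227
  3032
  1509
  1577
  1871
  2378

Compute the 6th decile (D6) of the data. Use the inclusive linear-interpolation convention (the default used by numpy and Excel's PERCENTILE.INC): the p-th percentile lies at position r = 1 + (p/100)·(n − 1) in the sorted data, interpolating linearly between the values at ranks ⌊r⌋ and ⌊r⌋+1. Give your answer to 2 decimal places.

Sorted: 1222, 1245, 1304, 1357, 1462, 1509, 1577, 1665, 1871, 2008, 2010, 2173, 2227, 2304, 2378, 2637, 2811, 2849, 2912, 3032.
n = 20.
r = 1 + (60/100)·(20 − 1) = 1 + 11.4 = 12.4.
Rank 12 is 2173 and rank 13 is 2227.
Interpolate: 2173 + 0.4·(2227 − 2173) = 2173 + 0.4·54 = 2194.6.

2194.60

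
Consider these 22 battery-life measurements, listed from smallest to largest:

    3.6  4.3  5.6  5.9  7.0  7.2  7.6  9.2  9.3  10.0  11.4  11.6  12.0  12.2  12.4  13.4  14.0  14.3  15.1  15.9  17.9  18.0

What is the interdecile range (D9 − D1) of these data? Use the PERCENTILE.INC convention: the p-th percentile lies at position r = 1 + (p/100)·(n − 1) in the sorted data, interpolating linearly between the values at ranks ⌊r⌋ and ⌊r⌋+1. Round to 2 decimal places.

n = 22.
P10: r = 3.1; ranks 3–4 are 5.6, 5.9; interpolating gives 5.63.
P90: r = 19.9; ranks 19–20 are 15.1, 15.9; interpolating gives 15.82.
Difference: 15.82 − 5.63 = 10.19.

10.19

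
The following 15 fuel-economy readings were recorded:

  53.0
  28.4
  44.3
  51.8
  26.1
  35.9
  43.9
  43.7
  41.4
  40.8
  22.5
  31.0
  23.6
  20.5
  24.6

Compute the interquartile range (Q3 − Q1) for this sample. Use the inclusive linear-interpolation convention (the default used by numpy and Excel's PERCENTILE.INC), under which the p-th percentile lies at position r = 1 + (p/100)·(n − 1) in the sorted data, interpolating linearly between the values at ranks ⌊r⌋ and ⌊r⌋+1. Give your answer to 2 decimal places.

Sorted: 20.5, 22.5, 23.6, 24.6, 26.1, 28.4, 31.0, 35.9, 40.8, 41.4, 43.7, 43.9, 44.3, 51.8, 53.0.
n = 15.
P25: r = 4.5; ranks 4–5 are 24.6, 26.1; interpolating gives 25.35.
P75: r = 11.5; ranks 11–12 are 43.7, 43.9; interpolating gives 43.8.
Difference: 43.8 − 25.35 = 18.45.

18.45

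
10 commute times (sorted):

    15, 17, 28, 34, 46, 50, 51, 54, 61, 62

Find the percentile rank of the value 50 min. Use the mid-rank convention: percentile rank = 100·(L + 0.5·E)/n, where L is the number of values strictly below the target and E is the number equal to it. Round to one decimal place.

55.0

Count below 50: L = 5; count equal: E = 1; n = 10.
Percentile rank = 100·(5 + 0.5·1)/10 = 100·5.5/10 = 55.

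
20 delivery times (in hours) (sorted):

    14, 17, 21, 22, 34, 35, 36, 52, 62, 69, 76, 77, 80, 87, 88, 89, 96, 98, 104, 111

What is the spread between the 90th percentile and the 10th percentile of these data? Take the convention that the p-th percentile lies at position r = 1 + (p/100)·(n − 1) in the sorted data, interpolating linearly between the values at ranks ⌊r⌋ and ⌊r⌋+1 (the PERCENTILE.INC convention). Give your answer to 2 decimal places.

n = 20.
P10: r = 2.9; ranks 2–3 are 17, 21; interpolating gives 20.6.
P90: r = 18.1; ranks 18–19 are 98, 104; interpolating gives 98.6.
Difference: 98.6 − 20.6 = 78.

78.00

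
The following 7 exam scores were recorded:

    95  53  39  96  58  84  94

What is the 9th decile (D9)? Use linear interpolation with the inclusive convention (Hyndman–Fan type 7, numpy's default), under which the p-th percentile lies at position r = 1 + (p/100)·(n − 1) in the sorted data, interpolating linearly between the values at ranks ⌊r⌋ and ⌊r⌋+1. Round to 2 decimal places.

Sorted: 39, 53, 58, 84, 94, 95, 96.
n = 7.
r = 1 + (90/100)·(7 − 1) = 1 + 5.4 = 6.4.
Rank 6 is 95 and rank 7 is 96.
Interpolate: 95 + 0.4·(96 − 95) = 95 + 0.4·1 = 95.4.

95.40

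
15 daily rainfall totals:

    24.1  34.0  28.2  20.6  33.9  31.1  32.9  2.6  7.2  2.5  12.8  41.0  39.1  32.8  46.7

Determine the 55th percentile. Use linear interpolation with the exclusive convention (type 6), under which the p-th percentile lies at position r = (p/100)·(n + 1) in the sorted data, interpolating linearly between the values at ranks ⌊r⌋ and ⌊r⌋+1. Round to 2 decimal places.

Sorted: 2.5, 2.6, 7.2, 12.8, 20.6, 24.1, 28.2, 31.1, 32.8, 32.9, 33.9, 34.0, 39.1, 41.0, 46.7.
n = 15.
r = (55/100)·(15 + 1) = 8.8.
Rank 8 is 31.1 and rank 9 is 32.8.
Interpolate: 31.1 + 0.8·(32.8 − 31.1) = 31.1 + 0.8·1.7 = 32.46.

32.46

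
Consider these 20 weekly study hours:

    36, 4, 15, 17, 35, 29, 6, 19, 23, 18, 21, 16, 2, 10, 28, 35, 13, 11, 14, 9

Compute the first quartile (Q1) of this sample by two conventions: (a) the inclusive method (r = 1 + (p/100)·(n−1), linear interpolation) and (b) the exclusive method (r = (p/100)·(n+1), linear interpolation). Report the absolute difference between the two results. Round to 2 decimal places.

0.50

Sorted: 2, 4, 6, 9, 10, 11, 13, 14, 15, 16, 17, 18, 19, 21, 23, 28, 29, 35, 35, 36.
n = 20.
(a) r = 5.75; between ranks 5 (10) and 6 (11): 10.75.
(b) r = 5.25; between ranks 5 (10) and 6 (11): 10.25.
|10.75 − 10.25| = 0.5.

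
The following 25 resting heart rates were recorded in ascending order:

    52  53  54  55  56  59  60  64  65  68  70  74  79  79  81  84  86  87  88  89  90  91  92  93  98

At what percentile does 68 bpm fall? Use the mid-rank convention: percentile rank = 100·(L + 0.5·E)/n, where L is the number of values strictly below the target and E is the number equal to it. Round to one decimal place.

38.0

Count below 68: L = 9; count equal: E = 1; n = 25.
Percentile rank = 100·(9 + 0.5·1)/25 = 100·9.5/25 = 38.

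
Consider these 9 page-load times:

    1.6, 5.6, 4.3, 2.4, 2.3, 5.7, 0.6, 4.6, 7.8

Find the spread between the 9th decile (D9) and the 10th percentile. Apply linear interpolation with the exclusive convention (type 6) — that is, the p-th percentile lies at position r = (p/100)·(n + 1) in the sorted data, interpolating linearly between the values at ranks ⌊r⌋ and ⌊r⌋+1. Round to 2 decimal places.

7.20

Sorted: 0.6, 1.6, 2.3, 2.4, 4.3, 4.6, 5.6, 5.7, 7.8.
n = 9.
P10: r = 1 (integer) → 0.6.
P90: r = 9 (integer) → 7.8.
Difference: 7.8 − 0.6 = 7.2.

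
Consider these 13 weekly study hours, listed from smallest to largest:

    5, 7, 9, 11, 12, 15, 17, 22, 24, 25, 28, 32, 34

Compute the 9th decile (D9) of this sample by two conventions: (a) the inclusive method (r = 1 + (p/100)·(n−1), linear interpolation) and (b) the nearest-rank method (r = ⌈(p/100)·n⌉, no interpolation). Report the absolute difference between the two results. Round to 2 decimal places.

n = 13.
(a) r = 11.8; between ranks 11 (28) and 12 (32): 31.2.
(b) the nearest-rank method: rank 12 → 32.
|31.2 − 32| = 0.8.

0.80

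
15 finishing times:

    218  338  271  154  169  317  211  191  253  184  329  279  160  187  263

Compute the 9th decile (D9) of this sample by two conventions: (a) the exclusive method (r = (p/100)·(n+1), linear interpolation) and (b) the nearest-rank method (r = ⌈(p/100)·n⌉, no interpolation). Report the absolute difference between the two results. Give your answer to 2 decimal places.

3.60

Sorted: 154, 160, 169, 184, 187, 191, 211, 218, 253, 263, 271, 279, 317, 329, 338.
n = 15.
(a) r = 14.4; between ranks 14 (329) and 15 (338): 332.6.
(b) the nearest-rank method: rank 14 → 329.
|332.6 − 329| = 3.6.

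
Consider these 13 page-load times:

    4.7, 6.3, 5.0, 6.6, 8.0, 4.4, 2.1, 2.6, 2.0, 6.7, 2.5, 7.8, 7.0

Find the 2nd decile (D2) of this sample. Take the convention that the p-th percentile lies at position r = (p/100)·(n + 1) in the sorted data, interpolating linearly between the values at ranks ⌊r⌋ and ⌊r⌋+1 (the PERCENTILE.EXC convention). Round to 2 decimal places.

Sorted: 2.0, 2.1, 2.5, 2.6, 4.4, 4.7, 5.0, 6.3, 6.6, 6.7, 7.0, 7.8, 8.0.
n = 13.
r = (20/100)·(13 + 1) = 2.8.
Rank 2 is 2.1 and rank 3 is 2.5.
Interpolate: 2.1 + 0.8·(2.5 − 2.1) = 2.1 + 0.8·0.4 = 2.42.

2.42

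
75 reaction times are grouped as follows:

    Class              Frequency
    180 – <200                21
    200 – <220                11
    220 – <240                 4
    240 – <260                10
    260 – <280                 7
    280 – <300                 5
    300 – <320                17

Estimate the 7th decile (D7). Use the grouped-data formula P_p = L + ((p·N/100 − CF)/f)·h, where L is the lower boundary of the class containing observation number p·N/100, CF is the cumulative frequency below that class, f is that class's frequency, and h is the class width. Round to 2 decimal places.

N = 75; target position k = 70/100 · 75 = 52.5.
Cumulative frequencies: 21, 32, 36, 46, 53, 58, 75.
Observation 52.5 falls in the class 260 – <280.
L = 260, CF = 46, f = 7, h = 20.
P70 = 260 + ((52.5 − 46)/7)·20 = 260 + 18.5714 = 278.571.

278.57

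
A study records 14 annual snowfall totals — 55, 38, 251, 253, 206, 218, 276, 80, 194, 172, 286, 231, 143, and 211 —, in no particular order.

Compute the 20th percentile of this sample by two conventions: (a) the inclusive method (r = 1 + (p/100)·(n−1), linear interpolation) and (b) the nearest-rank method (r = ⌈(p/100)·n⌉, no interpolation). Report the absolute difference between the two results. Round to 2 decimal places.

37.80

Sorted: 38, 55, 80, 143, 172, 194, 206, 211, 218, 231, 251, 253, 276, 286.
n = 14.
(a) r = 3.6; between ranks 3 (80) and 4 (143): 117.8.
(b) the nearest-rank method: rank 3 → 80.
|117.8 − 80| = 37.8.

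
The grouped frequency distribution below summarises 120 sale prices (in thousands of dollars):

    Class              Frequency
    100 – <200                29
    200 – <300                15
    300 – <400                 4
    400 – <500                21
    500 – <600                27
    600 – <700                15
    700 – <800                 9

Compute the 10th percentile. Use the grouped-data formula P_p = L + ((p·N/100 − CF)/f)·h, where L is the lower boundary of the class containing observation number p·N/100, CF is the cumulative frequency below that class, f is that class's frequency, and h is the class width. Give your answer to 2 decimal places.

N = 120; target position k = 10/100 · 120 = 12.
Cumulative frequencies: 29, 44, 48, 69, 96, 111, 120.
Observation 12 falls in the class 100 – <200.
L = 100, CF = 0, f = 29, h = 100.
P10 = 100 + ((12 − 0)/29)·100 = 100 + 41.3793 = 141.379.

141.38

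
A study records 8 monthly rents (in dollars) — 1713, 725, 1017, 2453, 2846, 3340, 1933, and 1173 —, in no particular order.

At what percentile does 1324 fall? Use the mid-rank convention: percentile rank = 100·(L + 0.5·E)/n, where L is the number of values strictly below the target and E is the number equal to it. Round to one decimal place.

37.5

Sorted: 725, 1017, 1173, 1713, 1933, 2453, 2846, 3340.
Count below 1324: L = 3; count equal: E = 0; n = 8.
Percentile rank = 100·(3 + 0.5·0)/8 = 100·3/8 = 37.5.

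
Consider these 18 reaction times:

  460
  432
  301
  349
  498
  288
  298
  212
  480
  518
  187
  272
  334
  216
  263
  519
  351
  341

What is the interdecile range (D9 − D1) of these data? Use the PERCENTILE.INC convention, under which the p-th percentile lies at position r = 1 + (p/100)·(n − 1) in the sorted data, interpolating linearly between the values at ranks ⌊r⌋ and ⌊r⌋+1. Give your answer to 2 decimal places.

289.20

Sorted: 187, 212, 216, 263, 272, 288, 298, 301, 334, 341, 349, 351, 432, 460, 480, 498, 518, 519.
n = 18.
P10: r = 2.7; ranks 2–3 are 212, 216; interpolating gives 214.8.
P90: r = 16.3; ranks 16–17 are 498, 518; interpolating gives 504.
Difference: 504 − 214.8 = 289.2.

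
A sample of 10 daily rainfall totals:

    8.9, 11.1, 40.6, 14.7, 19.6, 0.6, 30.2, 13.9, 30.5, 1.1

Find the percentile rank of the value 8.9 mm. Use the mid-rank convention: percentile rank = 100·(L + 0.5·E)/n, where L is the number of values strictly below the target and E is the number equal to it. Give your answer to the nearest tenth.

Sorted: 0.6, 1.1, 8.9, 11.1, 13.9, 14.7, 19.6, 30.2, 30.5, 40.6.
Count below 8.9: L = 2; count equal: E = 1; n = 10.
Percentile rank = 100·(2 + 0.5·1)/10 = 100·2.5/10 = 25.

25.0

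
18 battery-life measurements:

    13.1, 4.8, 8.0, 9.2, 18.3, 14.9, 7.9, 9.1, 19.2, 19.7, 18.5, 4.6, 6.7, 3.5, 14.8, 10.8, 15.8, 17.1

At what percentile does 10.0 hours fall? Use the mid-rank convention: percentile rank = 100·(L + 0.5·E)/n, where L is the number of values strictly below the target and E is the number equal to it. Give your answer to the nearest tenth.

44.4

Sorted: 3.5, 4.6, 4.8, 6.7, 7.9, 8.0, 9.1, 9.2, 10.8, 13.1, 14.8, 14.9, 15.8, 17.1, 18.3, 18.5, 19.2, 19.7.
Count below 10.0: L = 8; count equal: E = 0; n = 18.
Percentile rank = 100·(8 + 0.5·0)/18 = 100·8/18 = 44.44.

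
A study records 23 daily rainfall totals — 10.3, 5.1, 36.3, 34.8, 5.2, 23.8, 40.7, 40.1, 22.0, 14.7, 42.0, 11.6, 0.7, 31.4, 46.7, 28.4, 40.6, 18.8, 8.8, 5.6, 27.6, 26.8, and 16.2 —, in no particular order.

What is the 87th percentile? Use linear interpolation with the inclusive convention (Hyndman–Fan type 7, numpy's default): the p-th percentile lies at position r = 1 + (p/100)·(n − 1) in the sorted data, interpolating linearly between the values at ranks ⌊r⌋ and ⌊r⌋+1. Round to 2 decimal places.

Sorted: 0.7, 5.1, 5.2, 5.6, 8.8, 10.3, 11.6, 14.7, 16.2, 18.8, 22.0, 23.8, 26.8, 27.6, 28.4, 31.4, 34.8, 36.3, 40.1, 40.6, 40.7, 42.0, 46.7.
n = 23.
r = 1 + (87/100)·(23 − 1) = 1 + 19.14 = 20.14.
Rank 20 is 40.6 and rank 21 is 40.7.
Interpolate: 40.6 + 0.14·(40.7 − 40.6) = 40.6 + 0.14·0.1 = 40.614.

40.61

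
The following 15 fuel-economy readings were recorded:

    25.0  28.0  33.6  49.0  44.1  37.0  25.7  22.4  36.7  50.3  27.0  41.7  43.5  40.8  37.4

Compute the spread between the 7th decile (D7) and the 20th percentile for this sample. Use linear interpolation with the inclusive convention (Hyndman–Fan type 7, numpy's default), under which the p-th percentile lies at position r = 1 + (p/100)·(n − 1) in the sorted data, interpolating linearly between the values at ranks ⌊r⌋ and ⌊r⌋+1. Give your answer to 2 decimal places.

Sorted: 22.4, 25.0, 25.7, 27.0, 28.0, 33.6, 36.7, 37.0, 37.4, 40.8, 41.7, 43.5, 44.1, 49.0, 50.3.
n = 15.
P20: r = 3.8; ranks 3–4 are 25.7, 27.0; interpolating gives 26.74.
P70: r = 10.8; ranks 10–11 are 40.8, 41.7; interpolating gives 41.52.
Difference: 41.52 − 26.74 = 14.78.

14.78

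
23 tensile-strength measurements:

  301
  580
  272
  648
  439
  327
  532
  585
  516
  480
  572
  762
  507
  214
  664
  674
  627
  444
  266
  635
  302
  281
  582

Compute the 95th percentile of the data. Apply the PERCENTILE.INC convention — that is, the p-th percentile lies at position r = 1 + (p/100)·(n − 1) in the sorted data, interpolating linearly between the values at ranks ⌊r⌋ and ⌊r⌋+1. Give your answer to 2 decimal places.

673.00

Sorted: 214, 266, 272, 281, 301, 302, 327, 439, 444, 480, 507, 516, 532, 572, 580, 582, 585, 627, 635, 648, 664, 674, 762.
n = 23.
r = 1 + (95/100)·(23 − 1) = 1 + 20.9 = 21.9.
Rank 21 is 664 and rank 22 is 674.
Interpolate: 664 + 0.9·(674 − 664) = 664 + 0.9·10 = 673.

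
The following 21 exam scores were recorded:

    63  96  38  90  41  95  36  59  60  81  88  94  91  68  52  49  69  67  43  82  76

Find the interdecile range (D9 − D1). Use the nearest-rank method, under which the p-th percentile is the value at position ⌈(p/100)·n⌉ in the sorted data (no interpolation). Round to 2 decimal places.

53.00

Sorted: 36, 38, 41, 43, 49, 52, 59, 60, 63, 67, 68, 69, 76, 81, 82, 88, 90, 91, 94, 95, 96.
n = 21.
P10: rank ⌈10/100·21⌉ = 3 → 41.
P90: rank ⌈90/100·21⌉ = 19 → 94.
Difference: 94 − 41 = 53.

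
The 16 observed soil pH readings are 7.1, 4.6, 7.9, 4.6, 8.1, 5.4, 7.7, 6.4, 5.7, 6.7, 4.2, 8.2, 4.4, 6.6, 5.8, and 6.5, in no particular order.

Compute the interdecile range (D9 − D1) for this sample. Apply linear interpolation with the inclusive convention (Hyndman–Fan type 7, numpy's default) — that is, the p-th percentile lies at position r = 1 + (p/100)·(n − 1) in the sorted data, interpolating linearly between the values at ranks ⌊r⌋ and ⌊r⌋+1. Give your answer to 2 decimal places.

3.50

Sorted: 4.2, 4.4, 4.6, 4.6, 5.4, 5.7, 5.8, 6.4, 6.5, 6.6, 6.7, 7.1, 7.7, 7.9, 8.1, 8.2.
n = 16.
P10: r = 2.5; ranks 2–3 are 4.4, 4.6; interpolating gives 4.5.
P90: r = 14.5; ranks 14–15 are 7.9, 8.1; interpolating gives 8.
Difference: 8 − 4.5 = 3.5.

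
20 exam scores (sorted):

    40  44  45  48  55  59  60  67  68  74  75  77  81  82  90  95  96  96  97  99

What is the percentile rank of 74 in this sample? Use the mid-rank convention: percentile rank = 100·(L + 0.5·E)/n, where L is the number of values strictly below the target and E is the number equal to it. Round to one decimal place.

47.5

Count below 74: L = 9; count equal: E = 1; n = 20.
Percentile rank = 100·(9 + 0.5·1)/20 = 100·9.5/20 = 47.5.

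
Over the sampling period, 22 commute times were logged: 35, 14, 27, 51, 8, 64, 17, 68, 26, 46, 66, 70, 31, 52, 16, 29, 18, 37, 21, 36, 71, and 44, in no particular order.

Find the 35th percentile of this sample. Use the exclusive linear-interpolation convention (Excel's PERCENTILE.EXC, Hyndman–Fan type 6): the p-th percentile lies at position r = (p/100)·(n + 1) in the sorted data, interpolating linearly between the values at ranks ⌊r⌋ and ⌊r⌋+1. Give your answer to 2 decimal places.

27.10

Sorted: 8, 14, 16, 17, 18, 21, 26, 27, 29, 31, 35, 36, 37, 44, 46, 51, 52, 64, 66, 68, 70, 71.
n = 22.
r = (35/100)·(22 + 1) = 8.05.
Rank 8 is 27 and rank 9 is 29.
Interpolate: 27 + 0.05·(29 − 27) = 27 + 0.05·2 = 27.1.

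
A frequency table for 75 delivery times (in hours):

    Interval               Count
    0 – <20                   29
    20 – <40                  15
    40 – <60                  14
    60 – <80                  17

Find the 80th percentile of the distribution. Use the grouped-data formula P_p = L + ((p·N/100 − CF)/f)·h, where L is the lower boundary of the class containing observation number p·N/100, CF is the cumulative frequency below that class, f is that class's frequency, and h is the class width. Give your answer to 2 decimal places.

62.35

N = 75; target position k = 80/100 · 75 = 60.
Cumulative frequencies: 29, 44, 58, 75.
Observation 60 falls in the class 60 – <80.
L = 60, CF = 58, f = 17, h = 20.
P80 = 60 + ((60 − 58)/17)·20 = 60 + 2.35294 = 62.3529.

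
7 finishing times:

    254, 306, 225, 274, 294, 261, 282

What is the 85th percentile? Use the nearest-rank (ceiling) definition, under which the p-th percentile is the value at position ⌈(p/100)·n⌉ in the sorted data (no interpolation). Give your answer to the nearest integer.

294

Sorted: 225, 254, 261, 274, 282, 294, 306.
n = 7.
Position = ⌈85/100 · 7⌉ = ⌈5.95⌉ = 6.
The value at rank 6 is 294.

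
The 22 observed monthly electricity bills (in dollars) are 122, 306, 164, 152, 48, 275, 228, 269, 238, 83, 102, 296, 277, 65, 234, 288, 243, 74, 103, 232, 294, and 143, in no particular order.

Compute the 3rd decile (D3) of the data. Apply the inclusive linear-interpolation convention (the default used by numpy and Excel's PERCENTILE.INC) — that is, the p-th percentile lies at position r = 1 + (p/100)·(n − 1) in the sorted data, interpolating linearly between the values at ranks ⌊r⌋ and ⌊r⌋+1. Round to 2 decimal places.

128.30

Sorted: 48, 65, 74, 83, 102, 103, 122, 143, 152, 164, 228, 232, 234, 238, 243, 269, 275, 277, 288, 294, 296, 306.
n = 22.
r = 1 + (30/100)·(22 − 1) = 1 + 6.3 = 7.3.
Rank 7 is 122 and rank 8 is 143.
Interpolate: 122 + 0.3·(143 − 122) = 122 + 0.3·21 = 128.3.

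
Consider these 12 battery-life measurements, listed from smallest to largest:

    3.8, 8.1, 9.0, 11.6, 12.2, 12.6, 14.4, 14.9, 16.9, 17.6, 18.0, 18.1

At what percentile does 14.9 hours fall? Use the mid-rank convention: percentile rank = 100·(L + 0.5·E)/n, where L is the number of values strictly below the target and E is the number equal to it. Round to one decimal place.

62.5

Count below 14.9: L = 7; count equal: E = 1; n = 12.
Percentile rank = 100·(7 + 0.5·1)/12 = 100·7.5/12 = 62.5.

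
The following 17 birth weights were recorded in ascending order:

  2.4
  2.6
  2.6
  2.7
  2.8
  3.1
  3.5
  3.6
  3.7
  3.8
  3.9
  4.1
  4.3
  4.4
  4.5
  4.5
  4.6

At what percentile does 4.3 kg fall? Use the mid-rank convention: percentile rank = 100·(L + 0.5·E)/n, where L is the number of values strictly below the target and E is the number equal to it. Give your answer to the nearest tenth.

Count below 4.3: L = 12; count equal: E = 1; n = 17.
Percentile rank = 100·(12 + 0.5·1)/17 = 100·12.5/17 = 73.53.

73.5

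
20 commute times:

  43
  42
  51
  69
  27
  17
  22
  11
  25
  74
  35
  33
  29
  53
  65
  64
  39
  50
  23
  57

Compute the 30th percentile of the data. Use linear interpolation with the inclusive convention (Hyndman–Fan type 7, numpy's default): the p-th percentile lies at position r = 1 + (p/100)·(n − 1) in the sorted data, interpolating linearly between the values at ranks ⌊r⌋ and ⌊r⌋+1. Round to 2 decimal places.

28.40

Sorted: 11, 17, 22, 23, 25, 27, 29, 33, 35, 39, 42, 43, 50, 51, 53, 57, 64, 65, 69, 74.
n = 20.
r = 1 + (30/100)·(20 − 1) = 1 + 5.7 = 6.7.
Rank 6 is 27 and rank 7 is 29.
Interpolate: 27 + 0.7·(29 − 27) = 27 + 0.7·2 = 28.4.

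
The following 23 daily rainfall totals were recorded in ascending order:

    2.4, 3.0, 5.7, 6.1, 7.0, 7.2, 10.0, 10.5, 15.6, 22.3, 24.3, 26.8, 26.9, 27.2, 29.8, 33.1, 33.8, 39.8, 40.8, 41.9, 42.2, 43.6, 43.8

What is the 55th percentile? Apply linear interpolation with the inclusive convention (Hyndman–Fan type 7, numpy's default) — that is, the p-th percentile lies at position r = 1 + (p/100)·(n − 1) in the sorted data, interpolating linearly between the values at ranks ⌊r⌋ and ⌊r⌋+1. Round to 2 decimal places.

n = 23.
r = 1 + (55/100)·(23 − 1) = 1 + 12.1 = 13.1.
Rank 13 is 26.9 and rank 14 is 27.2.
Interpolate: 26.9 + 0.1·(27.2 − 26.9) = 26.9 + 0.1·0.3 = 26.93.

26.93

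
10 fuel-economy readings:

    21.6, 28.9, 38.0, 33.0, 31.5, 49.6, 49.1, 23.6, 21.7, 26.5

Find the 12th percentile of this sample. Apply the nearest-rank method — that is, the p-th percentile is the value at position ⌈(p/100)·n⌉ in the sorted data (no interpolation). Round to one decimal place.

Sorted: 21.6, 21.7, 23.6, 26.5, 28.9, 31.5, 33.0, 38.0, 49.1, 49.6.
n = 10.
Position = ⌈12/100 · 10⌉ = ⌈1.2⌉ = 2.
The value at rank 2 is 21.7.

21.7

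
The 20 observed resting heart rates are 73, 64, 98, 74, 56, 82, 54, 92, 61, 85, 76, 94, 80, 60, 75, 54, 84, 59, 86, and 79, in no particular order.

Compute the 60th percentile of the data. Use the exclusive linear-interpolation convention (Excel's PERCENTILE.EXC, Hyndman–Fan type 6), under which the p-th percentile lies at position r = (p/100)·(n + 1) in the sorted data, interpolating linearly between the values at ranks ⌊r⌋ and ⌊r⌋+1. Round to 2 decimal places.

79.60

Sorted: 54, 54, 56, 59, 60, 61, 64, 73, 74, 75, 76, 79, 80, 82, 84, 85, 86, 92, 94, 98.
n = 20.
r = (60/100)·(20 + 1) = 12.6.
Rank 12 is 79 and rank 13 is 80.
Interpolate: 79 + 0.6·(80 − 79) = 79 + 0.6·1 = 79.6.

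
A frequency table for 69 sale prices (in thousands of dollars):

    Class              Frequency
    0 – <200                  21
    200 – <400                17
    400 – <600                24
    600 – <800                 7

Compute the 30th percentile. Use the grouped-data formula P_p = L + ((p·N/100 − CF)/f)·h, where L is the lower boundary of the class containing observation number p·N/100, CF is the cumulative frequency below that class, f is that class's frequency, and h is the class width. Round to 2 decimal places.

N = 69; target position k = 30/100 · 69 = 20.7.
Cumulative frequencies: 21, 38, 62, 69.
Observation 20.7 falls in the class 0 – <200.
L = 0, CF = 0, f = 21, h = 200.
P30 = 0 + ((20.7 − 0)/21)·200 = 0 + 197.143 = 197.143.

197.14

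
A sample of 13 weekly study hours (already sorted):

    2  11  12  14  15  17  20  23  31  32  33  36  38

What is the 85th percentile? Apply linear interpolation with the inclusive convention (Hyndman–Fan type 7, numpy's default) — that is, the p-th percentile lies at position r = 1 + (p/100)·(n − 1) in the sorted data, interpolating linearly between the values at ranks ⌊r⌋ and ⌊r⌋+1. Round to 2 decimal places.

n = 13.
r = 1 + (85/100)·(13 − 1) = 1 + 10.2 = 11.2.
Rank 11 is 33 and rank 12 is 36.
Interpolate: 33 + 0.2·(36 − 33) = 33 + 0.2·3 = 33.6.

33.60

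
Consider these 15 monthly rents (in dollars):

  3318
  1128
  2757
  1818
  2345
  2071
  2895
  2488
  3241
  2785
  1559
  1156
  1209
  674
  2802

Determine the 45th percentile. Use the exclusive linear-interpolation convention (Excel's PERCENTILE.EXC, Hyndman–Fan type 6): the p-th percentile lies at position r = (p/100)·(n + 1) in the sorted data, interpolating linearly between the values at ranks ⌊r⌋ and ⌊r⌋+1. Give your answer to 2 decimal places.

Sorted: 674, 1128, 1156, 1209, 1559, 1818, 2071, 2345, 2488, 2757, 2785, 2802, 2895, 3241, 3318.
n = 15.
r = (45/100)·(15 + 1) = 7.2.
Rank 7 is 2071 and rank 8 is 2345.
Interpolate: 2071 + 0.2·(2345 − 2071) = 2071 + 0.2·274 = 2125.8.

2125.80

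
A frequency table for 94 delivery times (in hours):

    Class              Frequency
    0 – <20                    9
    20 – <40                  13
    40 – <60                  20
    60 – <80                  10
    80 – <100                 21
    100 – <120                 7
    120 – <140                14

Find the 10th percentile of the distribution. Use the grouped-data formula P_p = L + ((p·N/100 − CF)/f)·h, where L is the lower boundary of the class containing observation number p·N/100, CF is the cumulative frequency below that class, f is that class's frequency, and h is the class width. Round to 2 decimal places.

20.62

N = 94; target position k = 10/100 · 94 = 9.4.
Cumulative frequencies: 9, 22, 42, 52, 73, 80, 94.
Observation 9.4 falls in the class 20 – <40.
L = 20, CF = 9, f = 13, h = 20.
P10 = 20 + ((9.4 − 9)/13)·20 = 20 + 0.615385 = 20.6154.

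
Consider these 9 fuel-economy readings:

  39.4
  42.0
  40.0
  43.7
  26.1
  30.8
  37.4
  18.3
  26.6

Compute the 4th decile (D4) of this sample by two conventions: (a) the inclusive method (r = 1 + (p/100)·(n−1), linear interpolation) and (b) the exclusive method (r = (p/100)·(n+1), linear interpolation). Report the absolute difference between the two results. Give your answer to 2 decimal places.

1.32

Sorted: 18.3, 26.1, 26.6, 30.8, 37.4, 39.4, 40.0, 42.0, 43.7.
n = 9.
(a) r = 4.2; between ranks 4 (30.8) and 5 (37.4): 32.12.
(b) r = 4 → value at rank 4 = 30.8.
|32.12 − 30.8| = 1.32.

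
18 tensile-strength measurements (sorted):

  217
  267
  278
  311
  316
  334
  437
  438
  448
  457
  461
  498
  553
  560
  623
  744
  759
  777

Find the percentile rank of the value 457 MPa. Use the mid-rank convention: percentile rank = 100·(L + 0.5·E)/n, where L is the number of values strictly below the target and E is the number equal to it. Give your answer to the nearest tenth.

Count below 457: L = 9; count equal: E = 1; n = 18.
Percentile rank = 100·(9 + 0.5·1)/18 = 100·9.5/18 = 52.78.

52.8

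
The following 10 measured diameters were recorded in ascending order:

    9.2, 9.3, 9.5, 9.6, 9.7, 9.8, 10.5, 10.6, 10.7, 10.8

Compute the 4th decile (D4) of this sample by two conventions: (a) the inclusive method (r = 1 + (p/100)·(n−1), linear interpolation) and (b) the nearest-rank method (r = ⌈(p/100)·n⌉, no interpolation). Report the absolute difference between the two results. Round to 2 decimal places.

n = 10.
(a) r = 4.6; between ranks 4 (9.6) and 5 (9.7): 9.66.
(b) the nearest-rank method: rank 4 → 9.6.
|9.66 − 9.6| = 0.06.

0.06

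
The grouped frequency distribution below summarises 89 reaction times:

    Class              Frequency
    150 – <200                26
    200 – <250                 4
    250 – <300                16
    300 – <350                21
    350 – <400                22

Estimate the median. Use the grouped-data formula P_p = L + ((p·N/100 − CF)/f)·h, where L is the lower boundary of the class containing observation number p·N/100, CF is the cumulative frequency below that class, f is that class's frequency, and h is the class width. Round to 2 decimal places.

295.31

N = 89; target position k = 50/100 · 89 = 44.5.
Cumulative frequencies: 26, 30, 46, 67, 89.
Observation 44.5 falls in the class 250 – <300.
L = 250, CF = 30, f = 16, h = 50.
P50 = 250 + ((44.5 − 30)/16)·50 = 250 + 45.3125 = 295.312.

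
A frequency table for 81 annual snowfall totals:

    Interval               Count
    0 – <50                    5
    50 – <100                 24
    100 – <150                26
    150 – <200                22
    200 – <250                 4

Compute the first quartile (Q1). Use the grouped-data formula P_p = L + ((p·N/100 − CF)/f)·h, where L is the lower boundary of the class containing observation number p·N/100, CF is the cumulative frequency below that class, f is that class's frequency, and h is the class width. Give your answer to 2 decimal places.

N = 81; target position k = 25/100 · 81 = 20.25.
Cumulative frequencies: 5, 29, 55, 77, 81.
Observation 20.25 falls in the class 50 – <100.
L = 50, CF = 5, f = 24, h = 50.
P25 = 50 + ((20.25 − 5)/24)·50 = 50 + 31.7708 = 81.7708.

81.77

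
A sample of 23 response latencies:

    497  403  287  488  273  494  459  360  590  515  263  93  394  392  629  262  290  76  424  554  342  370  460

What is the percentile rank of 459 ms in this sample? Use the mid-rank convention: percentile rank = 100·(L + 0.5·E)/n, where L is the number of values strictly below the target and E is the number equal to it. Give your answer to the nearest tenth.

63.0

Sorted: 76, 93, 262, 263, 273, 287, 290, 342, 360, 370, 392, 394, 403, 424, 459, 460, 488, 494, 497, 515, 554, 590, 629.
Count below 459: L = 14; count equal: E = 1; n = 23.
Percentile rank = 100·(14 + 0.5·1)/23 = 100·14.5/23 = 63.04.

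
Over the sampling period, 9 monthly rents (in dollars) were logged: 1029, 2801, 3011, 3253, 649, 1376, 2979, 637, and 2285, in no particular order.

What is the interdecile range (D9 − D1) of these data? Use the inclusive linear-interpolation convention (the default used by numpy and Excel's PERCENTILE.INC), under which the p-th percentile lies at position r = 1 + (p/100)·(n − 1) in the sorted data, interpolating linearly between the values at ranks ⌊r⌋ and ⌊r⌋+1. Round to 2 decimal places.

Sorted: 637, 649, 1029, 1376, 2285, 2801, 2979, 3011, 3253.
n = 9.
P10: r = 1.8; ranks 1–2 are 637, 649; interpolating gives 646.6.
P90: r = 8.2; ranks 8–9 are 3011, 3253; interpolating gives 3059.4.
Difference: 3059.4 − 646.6 = 2412.8.

2412.80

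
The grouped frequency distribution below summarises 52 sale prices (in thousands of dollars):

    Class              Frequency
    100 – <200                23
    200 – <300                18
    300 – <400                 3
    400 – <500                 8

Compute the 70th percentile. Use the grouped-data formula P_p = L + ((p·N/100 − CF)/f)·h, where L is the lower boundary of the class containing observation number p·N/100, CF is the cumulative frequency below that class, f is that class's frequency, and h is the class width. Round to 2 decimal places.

N = 52; target position k = 70/100 · 52 = 36.4.
Cumulative frequencies: 23, 41, 44, 52.
Observation 36.4 falls in the class 200 – <300.
L = 200, CF = 23, f = 18, h = 100.
P70 = 200 + ((36.4 − 23)/18)·100 = 200 + 74.4444 = 274.444.

274.44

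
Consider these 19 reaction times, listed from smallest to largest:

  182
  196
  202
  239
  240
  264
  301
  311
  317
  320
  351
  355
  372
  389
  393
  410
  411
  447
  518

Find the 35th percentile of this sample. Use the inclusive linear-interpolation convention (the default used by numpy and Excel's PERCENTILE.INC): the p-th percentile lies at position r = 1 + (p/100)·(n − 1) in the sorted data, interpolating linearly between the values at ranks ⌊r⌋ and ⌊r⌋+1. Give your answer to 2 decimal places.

304.00

n = 19.
r = 1 + (35/100)·(19 − 1) = 1 + 6.3 = 7.3.
Rank 7 is 301 and rank 8 is 311.
Interpolate: 301 + 0.3·(311 − 301) = 301 + 0.3·10 = 304.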